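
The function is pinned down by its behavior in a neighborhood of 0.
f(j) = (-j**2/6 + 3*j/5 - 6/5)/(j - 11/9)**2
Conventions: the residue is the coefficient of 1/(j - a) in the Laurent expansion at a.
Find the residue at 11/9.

At the order-2 pole 11/9 set g(j) = (j - (11/9))^2*f(j) = -j**2/6 + 3*j/5 - 6/5.
Order-2 pole: residue = g'(a); g'(11/9) = 26/135, so the residue is 26/135.

The residue is 26/135.


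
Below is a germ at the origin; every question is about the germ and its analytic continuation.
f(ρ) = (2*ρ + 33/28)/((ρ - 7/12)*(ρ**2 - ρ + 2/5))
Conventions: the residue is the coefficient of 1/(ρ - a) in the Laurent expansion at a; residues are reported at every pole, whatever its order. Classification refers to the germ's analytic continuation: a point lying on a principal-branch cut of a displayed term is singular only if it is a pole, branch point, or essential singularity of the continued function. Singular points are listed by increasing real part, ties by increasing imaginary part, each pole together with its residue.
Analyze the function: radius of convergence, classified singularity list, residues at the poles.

Radius of convergence at 0: 7/12.
At (1/2) - ((1/10)*sqrt(15))*i: a pole of order 1; residue (-5910/791) + ((199/791)*sqrt(15))*i.
At (1/2) + ((1/10)*sqrt(15))*i: a pole of order 1; residue (-5910/791) - ((199/791)*sqrt(15))*i.
At 7/12: a pole of order 1; residue 11820/791.

Denominator factor (ρ**2 - ρ + 2/5): discriminant -3/5, complex-conjugate roots (1/2) + ((1/10)*sqrt(15))*i and (1/2) - ((1/10)*sqrt(15))*i; poles of order 1, moduli (1/5)*sqrt(10) and (1/5)*sqrt(10).
Denominator factor (ρ - 7/12): pole of order 1 at 7/12, modulus 7/12.
The radius of convergence is the smallest modulus among the singular points: 7/12.
The factor ρ**2 - ρ + 2/5 splits as (ρ - a)(ρ - a') with a = (1/2) - ((1/10)*sqrt(15))*i, a' = (1/2) + ((1/10)*sqrt(15))*i. At the order-1 pole a set g(ρ) = (ρ - a)*f(ρ) = [(2*ρ + 33/28)/(ρ - 7/12)] / (ρ - a').
Simple pole: residue = g(a) at a = (1/2) - ((1/10)*sqrt(15))*i, which is (-5910/791) + ((199/791)*sqrt(15))*i.
The factor ρ**2 - ρ + 2/5 splits as (ρ - a)(ρ - a') with a = (1/2) + ((1/10)*sqrt(15))*i, a' = (1/2) - ((1/10)*sqrt(15))*i. At the order-1 pole a set g(ρ) = (ρ - a)*f(ρ) = [(2*ρ + 33/28)/(ρ - 7/12)] / (ρ - a').
Simple pole: residue = g(a) at a = (1/2) + ((1/10)*sqrt(15))*i, which is (-5910/791) - ((199/791)*sqrt(15))*i.
At the order-1 pole 7/12 set g(ρ) = (ρ - (7/12))*f(ρ) = (2*ρ + 33/28)/(ρ**2 - ρ + 2/5).
Simple pole: residue = g(a) at a = 7/12, which is 11820/791.
List the singular points by increasing real part (a conjugate pair: the negative imaginary part first).


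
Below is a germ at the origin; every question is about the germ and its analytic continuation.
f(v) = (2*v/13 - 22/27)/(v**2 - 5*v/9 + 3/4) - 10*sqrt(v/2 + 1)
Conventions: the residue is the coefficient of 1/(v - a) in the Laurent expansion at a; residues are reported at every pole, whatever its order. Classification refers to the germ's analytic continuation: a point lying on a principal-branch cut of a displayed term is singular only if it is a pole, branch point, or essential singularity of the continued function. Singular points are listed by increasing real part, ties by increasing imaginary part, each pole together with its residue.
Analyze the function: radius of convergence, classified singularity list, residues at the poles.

Denominator factor (v**2 - 5*v/9 + 3/4): discriminant -218/81, complex-conjugate roots (5/18) + ((1/18)*sqrt(218))*i and (5/18) - ((1/18)*sqrt(218))*i; poles of order 1, moduli (1/2)*sqrt(3) and (1/2)*sqrt(3).
Branch term (-10)*sqrt(1 - v/(-2)): its argument vanishes at v = -2, a square-root branch point, modulus 2.
The radius of convergence is the smallest modulus among the singular points: (1/2)*sqrt(3).
The branch term is analytic at (5/18) - ((1/18)*sqrt(218))*i and contributes nothing to the residue; only the rational part matters.
The factor v**2 - 5*v/9 + 3/4 splits as (v - a)(v - a') with a = (5/18) - ((1/18)*sqrt(218))*i, a' = (5/18) + ((1/18)*sqrt(218))*i. At the order-1 pole a set g(v) = (v - a)*(rational part) = [2*v/13 - 22/27] / (v - a').
Simple pole: residue = g(a) at a = (5/18) - ((1/18)*sqrt(218))*i, which is (1/13) - ((271/8502)*sqrt(218))*i.
The branch term is analytic at (5/18) + ((1/18)*sqrt(218))*i and contributes nothing to the residue; only the rational part matters.
The factor v**2 - 5*v/9 + 3/4 splits as (v - a)(v - a') with a = (5/18) + ((1/18)*sqrt(218))*i, a' = (5/18) - ((1/18)*sqrt(218))*i. At the order-1 pole a set g(v) = (v - a)*(rational part) = [2*v/13 - 22/27] / (v - a').
Simple pole: residue = g(a) at a = (5/18) + ((1/18)*sqrt(218))*i, which is (1/13) + ((271/8502)*sqrt(218))*i.
List the singular points by increasing real part (a conjugate pair: the negative imaginary part first).

Radius of convergence at 0: (1/2)*sqrt(3).
At -2: an algebraic (square-root) branch point.
At (5/18) - ((1/18)*sqrt(218))*i: a pole of order 1; residue (1/13) - ((271/8502)*sqrt(218))*i.
At (5/18) + ((1/18)*sqrt(218))*i: a pole of order 1; residue (1/13) + ((271/8502)*sqrt(218))*i.


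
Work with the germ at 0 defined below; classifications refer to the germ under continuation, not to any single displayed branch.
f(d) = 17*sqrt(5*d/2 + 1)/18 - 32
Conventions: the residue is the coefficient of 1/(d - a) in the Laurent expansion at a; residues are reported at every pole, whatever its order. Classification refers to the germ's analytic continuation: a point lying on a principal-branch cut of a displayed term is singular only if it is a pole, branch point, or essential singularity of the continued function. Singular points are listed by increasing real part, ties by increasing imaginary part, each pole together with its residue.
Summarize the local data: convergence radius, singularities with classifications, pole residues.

Branch term (17/18)*sqrt(1 - d/(-2/5)): its argument vanishes at d = -2/5, a square-root branch point, modulus 2/5.
The radius of convergence is the smallest modulus among the singular points: 2/5.

Radius of convergence at 0: 2/5.
At -2/5: an algebraic (square-root) branch point.


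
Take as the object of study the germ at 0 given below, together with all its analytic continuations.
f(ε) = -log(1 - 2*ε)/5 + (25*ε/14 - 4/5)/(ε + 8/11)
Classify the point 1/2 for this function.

The term (-1/5)*log(1 - ε/(1/2)) has argument 1 - 1/2/(1/2) = 0 at 1/2: a logarithmic (infinitely-sheeted) branch point; the remaining terms are analytic or single-valued there.

The point is a logarithmic branch point.


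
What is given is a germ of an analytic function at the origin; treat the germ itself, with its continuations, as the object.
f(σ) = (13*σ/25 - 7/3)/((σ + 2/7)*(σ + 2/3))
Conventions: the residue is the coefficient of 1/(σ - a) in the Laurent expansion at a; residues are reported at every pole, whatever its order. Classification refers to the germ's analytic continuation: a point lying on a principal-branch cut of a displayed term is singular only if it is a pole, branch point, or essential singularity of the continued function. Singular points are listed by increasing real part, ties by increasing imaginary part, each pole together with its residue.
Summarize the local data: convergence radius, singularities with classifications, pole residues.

Denominator factor (σ + 2/3): pole of order 1 at -2/3, modulus 2/3.
Denominator factor (σ + 2/7): pole of order 1 at -2/7, modulus 2/7.
The radius of convergence is the smallest modulus among the singular points: 2/7.
At the order-1 pole -2/3 set g(σ) = (σ - (-2/3))*f(σ) = (13*σ/25 - 7/3)/(σ + 2/7).
Simple pole: residue = g(a) at a = -2/3, which is 1407/200.
At the order-1 pole -2/7 set g(σ) = (σ - (-2/7))*f(σ) = (13*σ/25 - 7/3)/(σ + 2/3).
Simple pole: residue = g(a) at a = -2/7, which is -1303/200.
List the singular points by increasing real part (a conjugate pair: the negative imaginary part first).

Radius of convergence at 0: 2/7.
At -2/3: a pole of order 1; residue 1407/200.
At -2/7: a pole of order 1; residue -1303/200.


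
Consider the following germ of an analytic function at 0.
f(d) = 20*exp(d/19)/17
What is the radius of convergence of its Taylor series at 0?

The radius of convergence is infinite.

The factor exp(d/19) is entire and contributes no finite singular point.
The polynomial part has no poles.
No finite singular points: the Taylor series at 0 converges everywhere.


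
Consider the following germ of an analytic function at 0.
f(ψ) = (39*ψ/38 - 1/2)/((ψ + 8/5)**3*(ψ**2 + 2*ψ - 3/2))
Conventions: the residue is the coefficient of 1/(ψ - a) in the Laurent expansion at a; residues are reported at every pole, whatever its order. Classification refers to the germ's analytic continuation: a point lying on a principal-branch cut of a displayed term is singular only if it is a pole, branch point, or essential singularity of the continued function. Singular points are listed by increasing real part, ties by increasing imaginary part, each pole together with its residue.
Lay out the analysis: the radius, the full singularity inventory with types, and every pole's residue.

Radius of convergence at 0: -1 + (1/2)*sqrt(10).
At -1 - (1/2)*sqrt(10): a pole of order 1; residue -12236375/23275817 - (7782225/46551634)*sqrt(10).
At -8/5: a pole of order 3; residue 24472750/23275817.
At -1 + (1/2)*sqrt(10): a pole of order 1; residue -12236375/23275817 + (7782225/46551634)*sqrt(10).

Denominator factor (ψ + 8/5)^3: pole of order 3 at -8/5, modulus 8/5.
Denominator factor (ψ**2 + 2*ψ - 3/2): discriminant 10, real irrational roots -1 + (1/2)*sqrt(10) and -1 - (1/2)*sqrt(10); poles of order 1, moduli -1 + (1/2)*sqrt(10) and 1 + (1/2)*sqrt(10).
The radius of convergence is the smallest modulus among the singular points: -1 + (1/2)*sqrt(10).
The factor ψ**2 + 2*ψ - 3/2 splits as (ψ - a)(ψ - a') with a = -1 - (1/2)*sqrt(10), a' = -1 + (1/2)*sqrt(10). At the order-1 pole a set g(ψ) = (ψ - a)*f(ψ) = [(39*ψ/38 - 1/2)/(ψ + 8/5)**3] / (ψ - a').
Simple pole: residue = g(a) at a = -1 - (1/2)*sqrt(10), which is -12236375/23275817 - (7782225/46551634)*sqrt(10).
At the order-3 pole -8/5 set g(ψ) = (ψ - (-8/5))^3*f(ψ) = (39*ψ/38 - 1/2)/(ψ**2 + 2*ψ - 3/2).
Order-3 pole: residue = g''(a)/2; g''(-8/5) = 48945500/23275817, so the residue is 24472750/23275817.
The factor ψ**2 + 2*ψ - 3/2 splits as (ψ - a)(ψ - a') with a = -1 + (1/2)*sqrt(10), a' = -1 - (1/2)*sqrt(10). At the order-1 pole a set g(ψ) = (ψ - a)*f(ψ) = [(39*ψ/38 - 1/2)/(ψ + 8/5)**3] / (ψ - a').
Simple pole: residue = g(a) at a = -1 + (1/2)*sqrt(10), which is -12236375/23275817 + (7782225/46551634)*sqrt(10).
List the singular points by increasing real part (a conjugate pair: the negative imaginary part first).


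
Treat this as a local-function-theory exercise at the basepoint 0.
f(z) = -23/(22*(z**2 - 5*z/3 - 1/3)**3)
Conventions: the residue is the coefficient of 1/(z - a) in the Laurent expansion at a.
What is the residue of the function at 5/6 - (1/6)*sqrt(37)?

The factor z**2 - 5*z/3 - 1/3 splits as (z - a)(z - a') with a = 5/6 - (1/6)*sqrt(37), a' = 5/6 + (1/6)*sqrt(37). At the order-3 pole a set g(z) = (z - a)^3*f(z) = [-23/22] / (z - a')^3.
Order-3 pole: residue = g''(a)/2; g''(5/6 - (1/6)*sqrt(37)) = (33534/557183)*sqrt(37), so the residue is (16767/557183)*sqrt(37).

The residue is (16767/557183)*sqrt(37).


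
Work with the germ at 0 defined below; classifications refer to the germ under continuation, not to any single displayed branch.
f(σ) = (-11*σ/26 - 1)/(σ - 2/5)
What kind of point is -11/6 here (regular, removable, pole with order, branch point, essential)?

Denominator factors: σ - 2/5 = -67/30 at σ = -11/6 — none vanishes.
So the germ continues analytically to -11/6.

The point is a regular point.


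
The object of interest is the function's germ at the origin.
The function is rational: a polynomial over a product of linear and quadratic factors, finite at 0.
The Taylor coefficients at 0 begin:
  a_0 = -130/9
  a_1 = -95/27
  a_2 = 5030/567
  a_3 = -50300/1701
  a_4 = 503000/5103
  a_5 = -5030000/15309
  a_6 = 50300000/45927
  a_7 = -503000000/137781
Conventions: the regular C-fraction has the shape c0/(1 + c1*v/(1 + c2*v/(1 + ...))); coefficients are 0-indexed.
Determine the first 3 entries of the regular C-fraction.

Taylor coefficients (read off): a_0 = -130/9, a_1 = -95/27, a_2 = 5030/567.
c0 = a_0 = -130/9. Peel one level at a time: if S = 1 + c*v/S' with S'(0) = 1, then c is the v-coefficient of S and S' = c*v/(S - 1).
S_1 = c0/f = 1 + (-19/78)*v + (3187/4732)*v^2 + ...; c1 = -19/78.
S_2 = c1*v/(S_1 - 1) = 1 + (9561/3458)*v + ...; c2 = 9561/3458.

The regular C-fraction coefficients are [-130/9, -19/78, 9561/3458].


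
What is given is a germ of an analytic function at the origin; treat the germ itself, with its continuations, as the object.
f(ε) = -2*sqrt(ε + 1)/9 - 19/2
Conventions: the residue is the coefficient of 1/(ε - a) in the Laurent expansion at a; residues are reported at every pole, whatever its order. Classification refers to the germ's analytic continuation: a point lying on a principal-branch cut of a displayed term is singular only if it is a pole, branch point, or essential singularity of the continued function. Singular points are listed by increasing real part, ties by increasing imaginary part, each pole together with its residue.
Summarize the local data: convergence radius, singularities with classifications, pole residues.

Branch term (-2/9)*sqrt(1 - ε/(-1)): its argument vanishes at ε = -1, a square-root branch point, modulus 1.
The radius of convergence is the smallest modulus among the singular points: 1.

Radius of convergence at 0: 1.
At -1: an algebraic (square-root) branch point.


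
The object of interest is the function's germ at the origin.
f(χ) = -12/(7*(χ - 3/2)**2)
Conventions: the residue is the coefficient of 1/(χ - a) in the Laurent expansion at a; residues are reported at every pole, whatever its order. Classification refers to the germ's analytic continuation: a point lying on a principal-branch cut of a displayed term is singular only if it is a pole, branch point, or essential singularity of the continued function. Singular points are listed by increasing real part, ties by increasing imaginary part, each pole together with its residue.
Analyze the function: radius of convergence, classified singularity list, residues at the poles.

Radius of convergence at 0: 3/2.
At 3/2: a pole of order 2; residue 0.

Denominator factor (χ - 3/2)^2: pole of order 2 at 3/2, modulus 3/2.
The radius of convergence is the smallest modulus among the singular points: 3/2.
At the order-2 pole 3/2 set g(χ) = (χ - (3/2))^2*f(χ) = -12/7.
Order-2 pole: residue = g'(a); g'(3/2) = 0, so the residue is 0.


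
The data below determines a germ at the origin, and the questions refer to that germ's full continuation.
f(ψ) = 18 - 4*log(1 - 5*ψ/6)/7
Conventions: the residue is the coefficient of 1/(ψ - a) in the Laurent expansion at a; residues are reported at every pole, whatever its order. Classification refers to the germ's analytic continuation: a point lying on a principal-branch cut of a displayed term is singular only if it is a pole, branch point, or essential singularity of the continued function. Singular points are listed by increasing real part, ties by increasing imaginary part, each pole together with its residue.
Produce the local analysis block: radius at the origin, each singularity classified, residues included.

Radius of convergence at 0: 6/5.
At 6/5: a logarithmic branch point.

Branch term (-4/7)*log(1 - ψ/(6/5)): its argument vanishes at ψ = 6/5, a logarithmic branch point, modulus 6/5.
The radius of convergence is the smallest modulus among the singular points: 6/5.


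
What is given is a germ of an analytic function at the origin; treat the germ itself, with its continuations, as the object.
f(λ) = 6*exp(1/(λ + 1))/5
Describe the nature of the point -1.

The exponent 1/(λ - (-1)) has a pole at -1, so exp(1/(λ - (-1))) takes every nonzero value near it: an essential singularity (not a pole of any order).

The point is an essential singularity.


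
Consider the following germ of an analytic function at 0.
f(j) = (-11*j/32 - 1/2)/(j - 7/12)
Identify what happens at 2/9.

Denominator factors: j - 7/12 = -13/36 at j = 2/9 — none vanishes.
So the germ continues analytically to 2/9.

The point is a regular point.


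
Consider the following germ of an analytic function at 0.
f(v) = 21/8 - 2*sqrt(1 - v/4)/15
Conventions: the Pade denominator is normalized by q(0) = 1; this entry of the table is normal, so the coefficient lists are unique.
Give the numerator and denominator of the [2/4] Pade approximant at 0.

Taylor coefficients needed (expand at 0): a_0 = 299/120, a_1 = 1/60, a_2 = 1/960, a_3 = 1/7680, a_4 = 1/49152, a_5 = 7/1966080, a_6 = 7/10485760.
Write the denominator as Q(v) = 1 + q1*v + q2*v^2 + q3*v^3 + q4*v^4. Requiring Q*f - P = O(v^7) with deg P <= 2 kills the coefficients of v^3..v^6 in Q*f:
  v^3: a_3 + q1*a_2 + q2*a_1 + q3*a_0 = 0, i.e. 1/7680 + (1/960)*q1 + (1/60)*q2 + (299/120)*q3 = 0.
  v^4: a_4 + q1*a_3 + q2*a_2 + q3*a_1 + q4*a_0 = 0, i.e. 1/49152 + (1/7680)*q1 + (1/960)*q2 + (1/60)*q3 + (299/120)*q4 = 0.
  v^5: a_5 + q1*a_4 + q2*a_3 + q3*a_2 + q4*a_1 = 0, i.e. 7/1966080 + (1/49152)*q1 + (1/7680)*q2 + (1/960)*q3 + (1/60)*q4 = 0.
  v^6: a_6 + q1*a_5 + q2*a_4 + q3*a_3 + q4*a_2 = 0, i.e. 7/10485760 + (7/1966080)*q1 + (1/49152)*q2 + (1/7680)*q3 + (1/960)*q4 = 0.
Solving this linear system: q1 = -14741/49352, q2 = 78441/3948160, q3 = -119/1974080, q4 = -29/63170560.
The numerator is Q*f truncated at degree 2: P0 = a_0 = 299/120; P1 = a_1 + q1*a_0 = -287257/394816; P2 = a_2 + q1*a_1 + q2*a_0 = 7196273/157926400.

The Pade approximant has numerator coefficients [299/120, -287257/394816, 7196273/157926400]; denominator coefficients [1, -14741/49352, 78441/3948160, -119/1974080, -29/63170560].


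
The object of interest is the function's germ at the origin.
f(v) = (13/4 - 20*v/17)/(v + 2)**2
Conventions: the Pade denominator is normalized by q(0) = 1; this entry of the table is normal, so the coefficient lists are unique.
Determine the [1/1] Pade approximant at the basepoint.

The Pade approximant has numerator coefficients [13/16, -145161/327488]; denominator coefficients [1, 983/1204].

Taylor coefficients needed (expand at 0): a_0 = 13/16, a_1 = -301/272, a_2 = 983/1088.
Write the denominator as Q(v) = 1 + q1*v. Requiring Q*f - P = O(v^3) with deg P <= 1 kills the coefficients of v^2..v^2 in Q*f:
  v^2: a_2 + q1*a_1 = 0, i.e. 983/1088 + (-301/272)*q1 = 0.
Solving this linear system: q1 = 983/1204.
The numerator is Q*f truncated at degree 1: P0 = a_0 = 13/16; P1 = a_1 + q1*a_0 = -145161/327488.


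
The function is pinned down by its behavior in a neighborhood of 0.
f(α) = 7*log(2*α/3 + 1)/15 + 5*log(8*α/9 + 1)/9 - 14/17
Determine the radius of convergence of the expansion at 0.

Branch term (5/9)*log(1 - α/(-9/8)): its argument vanishes at α = -9/8, a logarithmic branch point, modulus 9/8.
Branch term (7/15)*log(1 - α/(-3/2)): its argument vanishes at α = -3/2, a logarithmic branch point, modulus 3/2.
The radius of convergence is the smallest modulus among the singular points: 9/8.

The radius of convergence is 9/8.


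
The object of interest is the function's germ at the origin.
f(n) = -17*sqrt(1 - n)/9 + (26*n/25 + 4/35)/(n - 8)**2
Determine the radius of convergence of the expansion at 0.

Denominator factor (n - 8)^2: pole of order 2 at 8, modulus 8.
Branch term (-17/9)*sqrt(1 - n/(1)): its argument vanishes at n = 1, a square-root branch point, modulus 1.
The radius of convergence is the smallest modulus among the singular points: 1.

The radius of convergence is 1.


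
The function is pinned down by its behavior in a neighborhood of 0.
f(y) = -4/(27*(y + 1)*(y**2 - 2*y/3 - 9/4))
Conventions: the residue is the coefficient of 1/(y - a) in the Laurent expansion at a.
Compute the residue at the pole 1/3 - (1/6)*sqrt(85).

The residue is -8/63 - (64/5355)*sqrt(85).

The factor y**2 - 2*y/3 - 9/4 splits as (y - a)(y - a') with a = 1/3 - (1/6)*sqrt(85), a' = 1/3 + (1/6)*sqrt(85). At the order-1 pole a set g(y) = (y - a)*f(y) = [-4/(27*(y + 1))] / (y - a').
Simple pole: residue = g(a) at a = 1/3 - (1/6)*sqrt(85), which is -8/63 - (64/5355)*sqrt(85).


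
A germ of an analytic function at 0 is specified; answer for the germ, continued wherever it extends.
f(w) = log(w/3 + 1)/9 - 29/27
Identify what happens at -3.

The term (1/9)*log(1 - w/(-3)) has argument 1 - -3/(-3) = 0 at -3: a logarithmic (infinitely-sheeted) branch point; the remaining terms are analytic or single-valued there.

The point is a logarithmic branch point.


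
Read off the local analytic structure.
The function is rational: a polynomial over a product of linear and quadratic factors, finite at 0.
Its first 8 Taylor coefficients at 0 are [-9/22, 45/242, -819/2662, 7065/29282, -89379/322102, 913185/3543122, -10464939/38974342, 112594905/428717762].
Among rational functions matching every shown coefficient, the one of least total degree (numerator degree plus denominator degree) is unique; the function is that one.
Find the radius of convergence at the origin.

The radius of convergence is 1.

No rational of total degree below 2 reproduces all 8 coefficients; solving the [0/2] Pade equations on them gives f(k) = 3/(4*(k - 11/6)*(k + 1)), whose expansion matches every shown term.
Denominator factor (k - 11/6): pole of order 1 at 11/6, modulus 11/6.
Denominator factor (k + 1): pole of order 1 at -1, modulus 1.
The radius of convergence is the smallest modulus among the singular points: 1.


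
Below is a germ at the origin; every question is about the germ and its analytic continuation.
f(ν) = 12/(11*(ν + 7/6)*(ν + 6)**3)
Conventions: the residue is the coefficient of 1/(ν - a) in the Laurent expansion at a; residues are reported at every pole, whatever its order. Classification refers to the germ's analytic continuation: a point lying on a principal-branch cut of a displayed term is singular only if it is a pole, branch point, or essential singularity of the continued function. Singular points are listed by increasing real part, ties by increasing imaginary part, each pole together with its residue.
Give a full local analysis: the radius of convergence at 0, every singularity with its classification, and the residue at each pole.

Radius of convergence at 0: 7/6.
At -6: a pole of order 3; residue -2592/268279.
At -7/6: a pole of order 1; residue 2592/268279.

Denominator factor (ν + 6)^3: pole of order 3 at -6, modulus 6.
Denominator factor (ν + 7/6): pole of order 1 at -7/6, modulus 7/6.
The radius of convergence is the smallest modulus among the singular points: 7/6.
At the order-3 pole -6 set g(ν) = (ν - (-6))^3*f(ν) = 12/(11*(ν + 7/6)).
Order-3 pole: residue = g''(a)/2; g''(-6) = -5184/268279, so the residue is -2592/268279.
At the order-1 pole -7/6 set g(ν) = (ν - (-7/6))*f(ν) = 12/(11*(ν + 6)**3).
Simple pole: residue = g(a) at a = -7/6, which is 2592/268279.
List the singular points by increasing real part (a conjugate pair: the negative imaginary part first).


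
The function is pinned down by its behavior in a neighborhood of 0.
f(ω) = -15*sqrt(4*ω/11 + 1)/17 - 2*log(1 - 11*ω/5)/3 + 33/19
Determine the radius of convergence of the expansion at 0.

The radius of convergence is 5/11.

Branch term (-15/17)*sqrt(1 - ω/(-11/4)): its argument vanishes at ω = -11/4, a square-root branch point, modulus 11/4.
Branch term (-2/3)*log(1 - ω/(5/11)): its argument vanishes at ω = 5/11, a logarithmic branch point, modulus 5/11.
The radius of convergence is the smallest modulus among the singular points: 5/11.


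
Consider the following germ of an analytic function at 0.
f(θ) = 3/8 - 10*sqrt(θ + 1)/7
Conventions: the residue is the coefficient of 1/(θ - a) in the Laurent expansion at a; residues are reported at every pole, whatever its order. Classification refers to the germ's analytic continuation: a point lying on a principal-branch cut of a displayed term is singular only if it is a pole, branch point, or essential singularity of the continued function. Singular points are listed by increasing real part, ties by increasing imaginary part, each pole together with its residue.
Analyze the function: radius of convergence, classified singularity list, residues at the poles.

Branch term (-10/7)*sqrt(1 - θ/(-1)): its argument vanishes at θ = -1, a square-root branch point, modulus 1.
The radius of convergence is the smallest modulus among the singular points: 1.

Radius of convergence at 0: 1.
At -1: an algebraic (square-root) branch point.


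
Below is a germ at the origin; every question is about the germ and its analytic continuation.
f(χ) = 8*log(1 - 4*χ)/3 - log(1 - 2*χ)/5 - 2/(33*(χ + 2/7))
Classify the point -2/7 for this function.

The point is a pole of order 1.

The denominator factor χ + 2/7 vanishes at -2/7 and appears to the power 1; the numerator there equals -2/33, nonzero, and no other factor vanishes.
The branch terms are analytic at this point.
Hence a pole whose order is the multiplicity, 1.


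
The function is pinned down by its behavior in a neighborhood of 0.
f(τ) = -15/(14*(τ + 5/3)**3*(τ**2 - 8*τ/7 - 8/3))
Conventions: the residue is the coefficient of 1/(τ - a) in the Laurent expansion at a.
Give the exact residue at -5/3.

The residue is -9655605/4096766.

At the order-3 pole -5/3 set g(τ) = (τ - (-5/3))^3*f(τ) = -15/(14*(τ**2 - 8*τ/7 - 8/3)).
Order-3 pole: residue = g''(a)/2; g''(-5/3) = -9655605/2048383, so the residue is -9655605/4096766.


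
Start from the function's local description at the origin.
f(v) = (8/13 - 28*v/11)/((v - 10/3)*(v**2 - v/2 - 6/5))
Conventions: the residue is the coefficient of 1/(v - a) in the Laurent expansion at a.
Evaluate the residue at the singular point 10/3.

At the order-1 pole 10/3 set g(v) = (v - (10/3))*f(v) = (8/13 - 28*v/11)/(v**2 - v/2 - 6/5).
Simple pole: residue = g(a) at a = 10/3, which is -50640/53053.

The residue is -50640/53053.


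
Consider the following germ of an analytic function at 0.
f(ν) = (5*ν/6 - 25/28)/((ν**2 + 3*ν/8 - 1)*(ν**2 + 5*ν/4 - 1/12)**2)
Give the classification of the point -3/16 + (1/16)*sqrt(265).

The denominator factor ν**2 + 3*ν/8 - 1 vanishes at -3/16 + (1/16)*sqrt(265) and appears to the power 1; the numerator there equals -235/224 + (5/96)*sqrt(265), nonzero, and no other factor vanishes.
Hence a pole whose order is the multiplicity, 1.

The point is a pole of order 1.


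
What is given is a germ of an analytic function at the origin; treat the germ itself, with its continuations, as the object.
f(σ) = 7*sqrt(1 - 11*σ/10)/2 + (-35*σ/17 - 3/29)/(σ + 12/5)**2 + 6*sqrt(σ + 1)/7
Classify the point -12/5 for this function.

The denominator factor σ + 12/5 vanishes at -12/5 and appears to the power 2; the numerator there equals 2385/493, nonzero, and no other factor vanishes.
The branch terms are analytic at this point.
Hence a pole whose order is the multiplicity, 2.

The point is a pole of order 2.


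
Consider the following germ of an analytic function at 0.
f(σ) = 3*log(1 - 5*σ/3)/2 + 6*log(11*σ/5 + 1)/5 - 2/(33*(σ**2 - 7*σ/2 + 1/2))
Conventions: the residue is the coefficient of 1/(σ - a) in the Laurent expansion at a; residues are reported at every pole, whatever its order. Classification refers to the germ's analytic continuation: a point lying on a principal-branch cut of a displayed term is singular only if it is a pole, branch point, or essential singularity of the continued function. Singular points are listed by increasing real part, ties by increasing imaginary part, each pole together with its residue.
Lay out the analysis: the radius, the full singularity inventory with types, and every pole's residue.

Radius of convergence at 0: 7/4 - (1/4)*sqrt(41).
At -5/11: a logarithmic branch point.
At 7/4 - (1/4)*sqrt(41): a pole of order 1; residue (4/1353)*sqrt(41).
At 3/5: a logarithmic branch point.
At 7/4 + (1/4)*sqrt(41): a pole of order 1; residue -(4/1353)*sqrt(41).

Denominator factor (σ**2 - 7*σ/2 + 1/2): discriminant 41/4, real irrational roots 7/4 + (1/4)*sqrt(41) and 7/4 - (1/4)*sqrt(41); poles of order 1, moduli 7/4 + (1/4)*sqrt(41) and 7/4 - (1/4)*sqrt(41).
Branch term (6/5)*log(1 - σ/(-5/11)): its argument vanishes at σ = -5/11, a logarithmic branch point, modulus 5/11.
Branch term (3/2)*log(1 - σ/(3/5)): its argument vanishes at σ = 3/5, a logarithmic branch point, modulus 3/5.
The radius of convergence is the smallest modulus among the singular points: 7/4 - (1/4)*sqrt(41).
The branch terms are analytic at 7/4 - (1/4)*sqrt(41) and contribute nothing to the residue; only the rational part matters.
The factor σ**2 - 7*σ/2 + 1/2 splits as (σ - a)(σ - a') with a = 7/4 - (1/4)*sqrt(41), a' = 7/4 + (1/4)*sqrt(41). At the order-1 pole a set g(σ) = (σ - a)*(rational part) = [-2/33] / (σ - a').
Simple pole: residue = g(a) at a = 7/4 - (1/4)*sqrt(41), which is (4/1353)*sqrt(41).
The branch terms are analytic at 7/4 + (1/4)*sqrt(41) and contribute nothing to the residue; only the rational part matters.
The factor σ**2 - 7*σ/2 + 1/2 splits as (σ - a)(σ - a') with a = 7/4 + (1/4)*sqrt(41), a' = 7/4 - (1/4)*sqrt(41). At the order-1 pole a set g(σ) = (σ - a)*(rational part) = [-2/33] / (σ - a').
Simple pole: residue = g(a) at a = 7/4 + (1/4)*sqrt(41), which is -(4/1353)*sqrt(41).
List the singular points by increasing real part (a conjugate pair: the negative imaginary part first).


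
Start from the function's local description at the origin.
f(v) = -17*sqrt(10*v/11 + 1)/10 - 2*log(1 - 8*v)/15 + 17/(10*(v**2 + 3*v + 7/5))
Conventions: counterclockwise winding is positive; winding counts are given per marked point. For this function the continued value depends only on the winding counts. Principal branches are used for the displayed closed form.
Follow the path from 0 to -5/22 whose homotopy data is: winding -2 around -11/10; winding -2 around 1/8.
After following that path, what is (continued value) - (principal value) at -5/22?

The rational part is single-valued and drops out of the difference; each branch term changes only by its own monodromy.
(-17/10)*sqrt(1 - v/(-11/10)): winding -2 is even, the square root returns to the same sheet, contribution 0.
(-2/15)*log(1 - v/(1/8)): each positive loop around 1/8 adds 2*pi*i to the log, so winding -2 contributes (-2/15)*(-2)*2*pi*i = (8/15)*pi*i.
Summing the contributions at v = -5/22 gives (8/15)*pi*i.

Continued minus principal equals (8/15)*pi*i.


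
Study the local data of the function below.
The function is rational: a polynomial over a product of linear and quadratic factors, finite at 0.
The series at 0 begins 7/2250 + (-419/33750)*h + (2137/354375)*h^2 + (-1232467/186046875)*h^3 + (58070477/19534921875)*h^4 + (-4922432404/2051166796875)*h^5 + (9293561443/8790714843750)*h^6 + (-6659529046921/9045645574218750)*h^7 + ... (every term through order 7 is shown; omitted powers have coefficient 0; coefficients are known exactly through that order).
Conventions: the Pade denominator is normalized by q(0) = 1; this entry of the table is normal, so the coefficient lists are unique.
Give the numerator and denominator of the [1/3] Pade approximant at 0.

Taylor coefficients needed (read off): a_0 = 7/2250, a_1 = -419/33750, a_2 = 2137/354375, a_3 = -1232467/186046875, a_4 = 58070477/19534921875.
Write the denominator as Q(h) = 1 + q1*h + q2*h^2 + q3*h^3. Requiring Q*f - P = O(h^5) with deg P <= 1 kills the coefficients of h^2..h^4 in Q*f:
  h^2: a_2 + q1*a_1 + q2*a_0 = 0, i.e. 2137/354375 + (-419/33750)*q1 + (7/2250)*q2 = 0.
  h^3: a_3 + q1*a_2 + q2*a_1 + q3*a_0 = 0, i.e. -1232467/186046875 + (2137/354375)*q1 + (-419/33750)*q2 + (7/2250)*q3 = 0.
  h^4: a_4 + q1*a_3 + q2*a_2 + q3*a_1 = 0, i.e. 58070477/19534921875 + (-1232467/186046875)*q1 + (2137/354375)*q2 + (-419/33750)*q3 = 0.
Solving this linear system: q1 = 12584102/32287185, q2 = -1298472152/3390154425, q3 = -524021726/3390154425.
The numerator is Q*f truncated at degree 1: P0 = a_0 = 7/2250; P1 = a_1 + q1*a_0 = -116257141/10378023750.

The Pade approximant has numerator coefficients [7/2250, -116257141/10378023750]; denominator coefficients [1, 12584102/32287185, -1298472152/3390154425, -524021726/3390154425].


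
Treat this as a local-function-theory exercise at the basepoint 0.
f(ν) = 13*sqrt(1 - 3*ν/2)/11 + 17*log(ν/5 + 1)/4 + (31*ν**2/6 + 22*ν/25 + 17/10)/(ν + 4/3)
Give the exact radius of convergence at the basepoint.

Denominator factor (ν + 4/3): pole of order 1 at -4/3, modulus 4/3.
Branch term (13/11)*sqrt(1 - ν/(2/3)): its argument vanishes at ν = 2/3, a square-root branch point, modulus 2/3.
Branch term (17/4)*log(1 - ν/(-5)): its argument vanishes at ν = -5, a logarithmic branch point, modulus 5.
The radius of convergence is the smallest modulus among the singular points: 2/3.

The radius of convergence is 2/3.


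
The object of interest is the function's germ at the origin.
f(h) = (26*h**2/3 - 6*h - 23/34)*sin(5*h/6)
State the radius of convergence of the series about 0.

The radius of convergence is infinite.

The factor sin(5*h/6) is entire and contributes no finite singular point.
The polynomial part has no poles.
No finite singular points: the Taylor series at 0 converges everywhere.


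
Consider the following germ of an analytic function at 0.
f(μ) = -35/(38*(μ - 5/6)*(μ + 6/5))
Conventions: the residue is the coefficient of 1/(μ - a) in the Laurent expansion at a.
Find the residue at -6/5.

The residue is 525/1159.

At the order-1 pole -6/5 set g(μ) = (μ - (-6/5))*f(μ) = -35/(38*(μ - 5/6)).
Simple pole: residue = g(a) at a = -6/5, which is 525/1159.


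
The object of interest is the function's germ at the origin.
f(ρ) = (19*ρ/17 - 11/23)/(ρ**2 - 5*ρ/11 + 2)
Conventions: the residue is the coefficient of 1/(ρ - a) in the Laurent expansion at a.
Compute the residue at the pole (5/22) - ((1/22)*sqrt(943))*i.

The residue is (19/34) - ((1929/737426)*sqrt(943))*i.

The factor ρ**2 - 5*ρ/11 + 2 splits as (ρ - a)(ρ - a') with a = (5/22) - ((1/22)*sqrt(943))*i, a' = (5/22) + ((1/22)*sqrt(943))*i. At the order-1 pole a set g(ρ) = (ρ - a)*f(ρ) = [19*ρ/17 - 11/23] / (ρ - a').
Simple pole: residue = g(a) at a = (5/22) - ((1/22)*sqrt(943))*i, which is (19/34) - ((1929/737426)*sqrt(943))*i.


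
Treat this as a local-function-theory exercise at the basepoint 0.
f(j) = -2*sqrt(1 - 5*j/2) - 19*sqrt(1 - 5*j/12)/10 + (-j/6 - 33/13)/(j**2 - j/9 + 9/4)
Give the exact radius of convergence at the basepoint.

Denominator factor (j**2 - j/9 + 9/4): discriminant -728/81, complex-conjugate roots (1/18) + ((1/9)*sqrt(182))*i and (1/18) - ((1/9)*sqrt(182))*i; poles of order 1, moduli 3/2 and 3/2.
Branch term (-19/10)*sqrt(1 - j/(12/5)): its argument vanishes at j = 12/5, a square-root branch point, modulus 12/5.
Branch term (-2)*sqrt(1 - j/(2/5)): its argument vanishes at j = 2/5, a square-root branch point, modulus 2/5.
The radius of convergence is the smallest modulus among the singular points: 2/5.

The radius of convergence is 2/5.


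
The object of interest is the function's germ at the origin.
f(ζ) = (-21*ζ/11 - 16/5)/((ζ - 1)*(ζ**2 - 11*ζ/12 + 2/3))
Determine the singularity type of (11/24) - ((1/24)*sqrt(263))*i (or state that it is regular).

The point is a pole of order 1.

The denominator factor ζ**2 - 11*ζ/12 + 2/3 vanishes at (11/24) - ((1/24)*sqrt(263))*i and appears to the power 1; the numerator there equals (-163/40) + ((7/88)*sqrt(263))*i, nonzero, and no other factor vanishes.
Hence a pole whose order is the multiplicity, 1.


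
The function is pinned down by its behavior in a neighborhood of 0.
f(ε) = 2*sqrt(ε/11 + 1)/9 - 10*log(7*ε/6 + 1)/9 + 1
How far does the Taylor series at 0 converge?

Branch term (2/9)*sqrt(1 - ε/(-11)): its argument vanishes at ε = -11, a square-root branch point, modulus 11.
Branch term (-10/9)*log(1 - ε/(-6/7)): its argument vanishes at ε = -6/7, a logarithmic branch point, modulus 6/7.
The radius of convergence is the smallest modulus among the singular points: 6/7.

The radius of convergence is 6/7.


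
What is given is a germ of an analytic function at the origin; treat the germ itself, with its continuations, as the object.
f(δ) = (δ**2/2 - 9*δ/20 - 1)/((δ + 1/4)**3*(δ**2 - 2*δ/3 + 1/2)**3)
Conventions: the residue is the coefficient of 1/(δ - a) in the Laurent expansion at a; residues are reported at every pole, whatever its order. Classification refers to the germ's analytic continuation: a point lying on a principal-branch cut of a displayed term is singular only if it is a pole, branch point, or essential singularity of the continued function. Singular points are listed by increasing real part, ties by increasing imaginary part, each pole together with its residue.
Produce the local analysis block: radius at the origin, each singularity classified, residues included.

Radius of convergence at 0: 1/4.
At -1/4: a pole of order 3; residue -1208549376/37515625.
At (1/3) - ((1/6)*sqrt(14))*i: a pole of order 3; residue (604274688/37515625) - ((3093336/5359375)*sqrt(14))*i.
At (1/3) + ((1/6)*sqrt(14))*i: a pole of order 3; residue (604274688/37515625) + ((3093336/5359375)*sqrt(14))*i.

Denominator factor (δ + 1/4)^3: pole of order 3 at -1/4, modulus 1/4.
Denominator factor (δ**2 - 2*δ/3 + 1/2)^3: discriminant -14/9, complex-conjugate roots (1/3) + ((1/6)*sqrt(14))*i and (1/3) - ((1/6)*sqrt(14))*i; poles of order 3, moduli (1/2)*sqrt(2) and (1/2)*sqrt(2).
The radius of convergence is the smallest modulus among the singular points: 1/4.
At the order-3 pole -1/4 set g(δ) = (δ - (-1/4))^3*f(δ) = (δ**2/2 - 9*δ/20 - 1)/(δ**2 - 2*δ/3 + 1/2)**3.
Order-3 pole: residue = g''(a)/2; g''(-1/4) = -2417098752/37515625, so the residue is -1208549376/37515625.
The factor δ**2 - 2*δ/3 + 1/2 splits as (δ - a)(δ - a') with a = (1/3) - ((1/6)*sqrt(14))*i, a' = (1/3) + ((1/6)*sqrt(14))*i. At the order-3 pole a set g(δ) = (δ - a)^3*f(δ) = [(δ**2/2 - 9*δ/20 - 1)/(δ + 1/4)**3] / (δ - a')^3.
Order-3 pole: residue = g''(a)/2; g''((1/3) - ((1/6)*sqrt(14))*i) = (1208549376/37515625) - ((6186672/5359375)*sqrt(14))*i, so the residue is (604274688/37515625) - ((3093336/5359375)*sqrt(14))*i.
The factor δ**2 - 2*δ/3 + 1/2 splits as (δ - a)(δ - a') with a = (1/3) + ((1/6)*sqrt(14))*i, a' = (1/3) - ((1/6)*sqrt(14))*i. At the order-3 pole a set g(δ) = (δ - a)^3*f(δ) = [(δ**2/2 - 9*δ/20 - 1)/(δ + 1/4)**3] / (δ - a')^3.
Order-3 pole: residue = g''(a)/2; g''((1/3) + ((1/6)*sqrt(14))*i) = (1208549376/37515625) + ((6186672/5359375)*sqrt(14))*i, so the residue is (604274688/37515625) + ((3093336/5359375)*sqrt(14))*i.
List the singular points by increasing real part (a conjugate pair: the negative imaginary part first).


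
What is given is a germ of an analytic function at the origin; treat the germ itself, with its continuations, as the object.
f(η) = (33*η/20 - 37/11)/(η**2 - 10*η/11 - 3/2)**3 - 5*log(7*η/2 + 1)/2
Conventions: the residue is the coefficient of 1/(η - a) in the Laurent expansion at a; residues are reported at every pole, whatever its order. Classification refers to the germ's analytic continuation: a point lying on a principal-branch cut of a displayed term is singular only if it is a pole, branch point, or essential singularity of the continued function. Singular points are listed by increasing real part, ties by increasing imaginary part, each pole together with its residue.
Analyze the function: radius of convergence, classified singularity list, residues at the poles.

Denominator factor (η**2 - 10*η/11 - 3/2)^3: discriminant 826/121, real irrational roots 5/11 + (1/22)*sqrt(826) and 5/11 - (1/22)*sqrt(826); poles of order 3, moduli 5/11 + (1/22)*sqrt(826) and -5/11 + (1/22)*sqrt(826).
Branch term (-5/2)*log(1 - η/(-2/7)): its argument vanishes at η = -2/7, a logarithmic branch point, modulus 2/7.
The radius of convergence is the smallest modulus among the singular points: 2/7.
The branch term is analytic at 5/11 - (1/22)*sqrt(826) and contributes nothing to the residue; only the rational part matters.
The factor η**2 - 10*η/11 - 3/2 splits as (η - a)(η - a') with a = 5/11 - (1/22)*sqrt(826), a' = 5/11 + (1/22)*sqrt(826). At the order-3 pole a set g(η) = (η - a)^3*(rational part) = [33*η/20 - 37/11] / (η - a')^3.
Order-3 pole: residue = g''(a)/2; g''(5/11 - (1/22)*sqrt(826)) = (5051145/563559976)*sqrt(826), so the residue is (5051145/1127119952)*sqrt(826).
The branch term is analytic at 5/11 + (1/22)*sqrt(826) and contributes nothing to the residue; only the rational part matters.
The factor η**2 - 10*η/11 - 3/2 splits as (η - a)(η - a') with a = 5/11 + (1/22)*sqrt(826), a' = 5/11 - (1/22)*sqrt(826). At the order-3 pole a set g(η) = (η - a)^3*(rational part) = [33*η/20 - 37/11] / (η - a')^3.
Order-3 pole: residue = g''(a)/2; g''(5/11 + (1/22)*sqrt(826)) = -(5051145/563559976)*sqrt(826), so the residue is -(5051145/1127119952)*sqrt(826).
List the singular points by increasing real part (a conjugate pair: the negative imaginary part first).

Radius of convergence at 0: 2/7.
At 5/11 - (1/22)*sqrt(826): a pole of order 3; residue (5051145/1127119952)*sqrt(826).
At -2/7: a logarithmic branch point.
At 5/11 + (1/22)*sqrt(826): a pole of order 3; residue -(5051145/1127119952)*sqrt(826).
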